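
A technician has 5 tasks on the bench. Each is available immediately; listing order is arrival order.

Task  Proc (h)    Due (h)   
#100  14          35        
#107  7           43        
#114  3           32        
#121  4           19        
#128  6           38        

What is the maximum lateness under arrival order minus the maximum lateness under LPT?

-3

FIFO (arrival order): #100 #107 #114 #121 #128.
#100: 0→14, due 35, lateness -21
#107: 14→21, due 43, lateness -22
#114: 21→24, due 32, lateness -8
#121: 24→28, due 19, lateness 9
#128: 28→34, due 38, lateness -4
Maximum = 9.
LPT (decreasing processing time): #100 #107 #128 #121 #114.
#100: 0→14, due 35, lateness -21
#107: 14→21, due 43, lateness -22
#128: 21→27, due 38, lateness -11
#121: 27→31, due 19, lateness 12
#114: 31→34, due 32, lateness 2
Maximum = 12.
Difference = 9 − 12 = -3.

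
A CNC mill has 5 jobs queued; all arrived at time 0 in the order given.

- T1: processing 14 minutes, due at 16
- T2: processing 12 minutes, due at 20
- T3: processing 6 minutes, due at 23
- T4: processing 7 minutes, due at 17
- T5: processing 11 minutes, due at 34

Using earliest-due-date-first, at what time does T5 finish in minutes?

50

EDD (increasing due date): T1 T4 T2 T3 T5.
T1: 0→14
T4: 14→21
T2: 21→33
T3: 33→39
T5: 39→50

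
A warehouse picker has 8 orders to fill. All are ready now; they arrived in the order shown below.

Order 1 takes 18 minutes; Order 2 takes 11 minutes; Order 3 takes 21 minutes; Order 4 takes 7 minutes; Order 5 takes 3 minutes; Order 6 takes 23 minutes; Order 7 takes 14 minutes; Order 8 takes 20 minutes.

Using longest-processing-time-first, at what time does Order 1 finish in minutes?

LPT (decreasing processing time): Order 6 Order 3 Order 8 Order 1 Order 7 Order 2 Order 4 Order 5.
Order 6: 0→23
Order 3: 23→44
Order 8: 44→64
Order 1: 64→82

82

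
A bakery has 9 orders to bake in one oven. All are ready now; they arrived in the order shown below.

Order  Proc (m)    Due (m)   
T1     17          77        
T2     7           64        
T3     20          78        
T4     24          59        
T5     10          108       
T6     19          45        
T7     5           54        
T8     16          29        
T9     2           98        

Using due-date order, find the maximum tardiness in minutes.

EDD (increasing due date): T8 T6 T7 T4 T2 T1 T3 T9 T5.
T8: 0→16, due 29, tardiness 0
T6: 16→35, due 45, tardiness 0
T7: 35→40, due 54, tardiness 0
T4: 40→64, due 59, tardiness 5
T2: 64→71, due 64, tardiness 7
T1: 71→88, due 77, tardiness 11
T3: 88→108, due 78, tardiness 30
T9: 108→110, due 98, tardiness 12
T5: 110→120, due 108, tardiness 12
Maximum = 30.

30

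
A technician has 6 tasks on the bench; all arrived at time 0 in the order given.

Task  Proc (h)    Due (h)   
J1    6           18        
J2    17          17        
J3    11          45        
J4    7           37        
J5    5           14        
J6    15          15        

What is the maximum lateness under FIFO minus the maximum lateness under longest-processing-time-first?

-1

FIFO (arrival order): J1 J2 J3 J4 J5 J6.
J1: 0→6, due 18, lateness -12
J2: 6→23, due 17, lateness 6
J3: 23→34, due 45, lateness -11
J4: 34→41, due 37, lateness 4
J5: 41→46, due 14, lateness 32
J6: 46→61, due 15, lateness 46
Maximum = 46.
LPT (decreasing processing time): J2 J6 J3 J4 J1 J5.
J2: 0→17, due 17, lateness 0
J6: 17→32, due 15, lateness 17
J3: 32→43, due 45, lateness -2
J4: 43→50, due 37, lateness 13
J1: 50→56, due 18, lateness 38
J5: 56→61, due 14, lateness 47
Maximum = 47.
Difference = 46 − 47 = -1.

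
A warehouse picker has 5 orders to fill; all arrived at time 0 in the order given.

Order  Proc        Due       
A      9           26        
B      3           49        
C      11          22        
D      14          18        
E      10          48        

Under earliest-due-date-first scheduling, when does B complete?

EDD (increasing due date): D C A E B.
D: 0→14
C: 14→25
A: 25→34
E: 34→44
B: 44→47

47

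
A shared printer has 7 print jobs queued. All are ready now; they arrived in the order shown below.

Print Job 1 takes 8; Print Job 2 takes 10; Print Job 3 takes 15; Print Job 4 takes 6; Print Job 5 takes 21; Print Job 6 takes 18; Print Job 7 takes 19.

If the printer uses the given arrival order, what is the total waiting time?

236

FIFO (arrival order): Print Job 1 Print Job 2 Print Job 3 Print Job 4 Print Job 5 Print Job 6 Print Job 7.
Print Job 1: waits 0, runs 0→8
Print Job 2: waits 8, runs 8→18
Print Job 3: waits 18, runs 18→33
Print Job 4: waits 33, runs 33→39
Print Job 5: waits 39, runs 39→60
Print Job 6: waits 60, runs 60→78
Print Job 7: waits 78, runs 78→97
Sum = 0+8+18+33+39+60+78 = 236.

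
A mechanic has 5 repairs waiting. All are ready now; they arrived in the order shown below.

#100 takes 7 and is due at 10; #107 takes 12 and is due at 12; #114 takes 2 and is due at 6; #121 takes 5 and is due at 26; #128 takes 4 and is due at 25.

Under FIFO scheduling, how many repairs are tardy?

FIFO (arrival order): #100 #107 #114 #121 #128.
#100: 0→7, due 10, tardiness 0
#107: 7→19, due 12, tardiness 7
#114: 19→21, due 6, tardiness 15
#121: 21→26, due 26, tardiness 0
#128: 26→30, due 25, tardiness 5
Late repairs: 3.

3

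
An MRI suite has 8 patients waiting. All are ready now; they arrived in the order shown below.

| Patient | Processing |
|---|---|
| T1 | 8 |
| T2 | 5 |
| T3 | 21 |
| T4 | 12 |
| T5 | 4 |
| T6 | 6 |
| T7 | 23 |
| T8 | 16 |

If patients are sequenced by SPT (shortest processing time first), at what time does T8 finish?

51

SPT (increasing processing time): T5 T2 T6 T1 T4 T8 T3 T7.
T5: 0→4
T2: 4→9
T6: 9→15
T1: 15→23
T4: 23→35
T8: 35→51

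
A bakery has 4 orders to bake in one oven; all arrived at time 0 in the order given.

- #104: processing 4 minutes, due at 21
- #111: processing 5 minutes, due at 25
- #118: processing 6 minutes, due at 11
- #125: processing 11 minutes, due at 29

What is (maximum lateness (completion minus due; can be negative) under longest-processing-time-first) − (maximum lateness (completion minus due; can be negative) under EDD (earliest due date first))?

9

LPT (decreasing processing time): #125 #118 #111 #104.
#125: 0→11, due 29, lateness -18
#118: 11→17, due 11, lateness 6
#111: 17→22, due 25, lateness -3
#104: 22→26, due 21, lateness 5
Maximum = 6.
EDD (increasing due date): #118 #104 #111 #125.
#118: 0→6, due 11, lateness -5
#104: 6→10, due 21, lateness -11
#111: 10→15, due 25, lateness -10
#125: 15→26, due 29, lateness -3
Maximum = -3.
Difference = 6 − -3 = 9.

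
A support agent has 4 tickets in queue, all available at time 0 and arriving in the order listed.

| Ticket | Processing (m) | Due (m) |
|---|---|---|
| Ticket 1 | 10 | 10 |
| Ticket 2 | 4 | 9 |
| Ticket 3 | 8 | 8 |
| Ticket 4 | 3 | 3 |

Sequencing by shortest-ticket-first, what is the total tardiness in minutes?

22

SPT (increasing processing time): Ticket 4 Ticket 2 Ticket 3 Ticket 1.
Ticket 4: 0→3, due 3, tardiness 0
Ticket 2: 3→7, due 9, tardiness 0
Ticket 3: 7→15, due 8, tardiness 7
Ticket 1: 15→25, due 10, tardiness 15
Sum = 0+0+7+15 = 22.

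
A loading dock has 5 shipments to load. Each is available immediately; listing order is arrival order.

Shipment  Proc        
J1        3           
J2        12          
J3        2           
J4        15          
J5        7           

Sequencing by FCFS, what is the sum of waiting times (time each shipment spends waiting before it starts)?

67

FIFO (arrival order): J1 J2 J3 J4 J5.
J1: waits 0, runs 0→3
J2: waits 3, runs 3→15
J3: waits 15, runs 15→17
J4: waits 17, runs 17→32
J5: waits 32, runs 32→39
Sum = 0+3+15+17+32 = 67.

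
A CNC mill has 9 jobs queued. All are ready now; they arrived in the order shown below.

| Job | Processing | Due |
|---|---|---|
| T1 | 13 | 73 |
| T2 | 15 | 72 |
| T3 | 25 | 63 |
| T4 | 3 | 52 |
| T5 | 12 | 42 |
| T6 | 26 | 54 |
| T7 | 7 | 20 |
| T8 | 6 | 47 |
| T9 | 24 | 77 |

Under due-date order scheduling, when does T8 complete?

25

EDD (increasing due date): T7 T5 T8 T4 T6 T3 T2 T1 T9.
T7: 0→7
T5: 7→19
T8: 19→25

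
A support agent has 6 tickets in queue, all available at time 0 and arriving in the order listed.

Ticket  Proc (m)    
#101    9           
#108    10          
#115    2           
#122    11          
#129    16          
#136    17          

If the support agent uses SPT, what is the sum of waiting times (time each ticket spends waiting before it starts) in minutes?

114

SPT (increasing processing time): #115 #101 #108 #122 #129 #136.
#115: waits 0, runs 0→2
#101: waits 2, runs 2→11
#108: waits 11, runs 11→21
#122: waits 21, runs 21→32
#129: waits 32, runs 32→48
#136: waits 48, runs 48→65
Sum = 0+2+11+21+32+48 = 114.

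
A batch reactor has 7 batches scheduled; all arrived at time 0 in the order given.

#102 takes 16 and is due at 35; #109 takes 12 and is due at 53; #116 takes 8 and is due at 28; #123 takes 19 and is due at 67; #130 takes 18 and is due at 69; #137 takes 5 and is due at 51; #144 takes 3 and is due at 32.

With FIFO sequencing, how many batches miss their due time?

FIFO (arrival order): #102 #109 #116 #123 #130 #137 #144.
#102: 0→16, due 35, tardiness 0
#109: 16→28, due 53, tardiness 0
#116: 28→36, due 28, tardiness 8
#123: 36→55, due 67, tardiness 0
#130: 55→73, due 69, tardiness 4
#137: 73→78, due 51, tardiness 27
#144: 78→81, due 32, tardiness 49
Late batches: 4.

4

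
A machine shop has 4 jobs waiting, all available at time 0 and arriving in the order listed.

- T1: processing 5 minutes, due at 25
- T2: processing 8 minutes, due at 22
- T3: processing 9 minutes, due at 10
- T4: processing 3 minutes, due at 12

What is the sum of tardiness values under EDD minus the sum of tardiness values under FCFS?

-25

EDD (increasing due date): T3 T4 T2 T1.
T3: 0→9, due 10, tardiness 0
T4: 9→12, due 12, tardiness 0
T2: 12→20, due 22, tardiness 0
T1: 20→25, due 25, tardiness 0
Sum = 0+0+0+0 = 0.
FIFO (arrival order): T1 T2 T3 T4.
T1: 0→5, due 25, tardiness 0
T2: 5→13, due 22, tardiness 0
T3: 13→22, due 10, tardiness 12
T4: 22→25, due 12, tardiness 13
Sum = 0+0+12+13 = 25.
Difference = 0 − 25 = -25.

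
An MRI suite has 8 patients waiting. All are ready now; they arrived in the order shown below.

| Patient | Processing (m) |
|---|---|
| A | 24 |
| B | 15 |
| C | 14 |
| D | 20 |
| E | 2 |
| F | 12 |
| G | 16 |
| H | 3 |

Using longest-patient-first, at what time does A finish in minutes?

24

LPT (decreasing processing time): A D G B C F H E.
A: 0→24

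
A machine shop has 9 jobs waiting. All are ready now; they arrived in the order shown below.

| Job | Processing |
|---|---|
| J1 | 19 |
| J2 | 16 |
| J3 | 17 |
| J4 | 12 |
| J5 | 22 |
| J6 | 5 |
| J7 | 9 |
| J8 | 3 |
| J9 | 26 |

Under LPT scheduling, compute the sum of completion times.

813

LPT (decreasing processing time): J9 J5 J1 J3 J2 J4 J7 J6 J8.
J9: 0→26
J5: 26→48
J1: 48→67
J3: 67→84
J2: 84→100
J4: 100→112
J7: 112→121
J6: 121→126
J8: 126→129
Sum = 26+48+67+84+100+112+121+126+129 = 813.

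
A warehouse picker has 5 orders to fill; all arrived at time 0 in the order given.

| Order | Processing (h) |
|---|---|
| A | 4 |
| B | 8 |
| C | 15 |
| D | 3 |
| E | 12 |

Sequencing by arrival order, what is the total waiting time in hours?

FIFO (arrival order): A B C D E.
A: waits 0, runs 0→4
B: waits 4, runs 4→12
C: waits 12, runs 12→27
D: waits 27, runs 27→30
E: waits 30, runs 30→42
Sum = 0+4+12+27+30 = 73.

73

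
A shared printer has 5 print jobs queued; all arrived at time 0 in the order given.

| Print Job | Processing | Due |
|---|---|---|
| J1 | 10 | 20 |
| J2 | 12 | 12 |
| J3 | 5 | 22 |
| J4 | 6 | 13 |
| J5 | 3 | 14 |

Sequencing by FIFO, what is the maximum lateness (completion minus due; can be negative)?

FIFO (arrival order): J1 J2 J3 J4 J5.
J1: 0→10, due 20, lateness -10
J2: 10→22, due 12, lateness 10
J3: 22→27, due 22, lateness 5
J4: 27→33, due 13, lateness 20
J5: 33→36, due 14, lateness 22
Maximum = 22.

22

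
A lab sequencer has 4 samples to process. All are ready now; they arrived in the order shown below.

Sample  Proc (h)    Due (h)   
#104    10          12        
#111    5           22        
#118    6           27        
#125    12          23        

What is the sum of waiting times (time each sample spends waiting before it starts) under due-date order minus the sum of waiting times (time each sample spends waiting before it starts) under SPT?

EDD (increasing due date): #104 #111 #125 #118.
#104: waits 0, runs 0→10
#111: waits 10, runs 10→15
#125: waits 15, runs 15→27
#118: waits 27, runs 27→33
Sum = 0+10+15+27 = 52.
SPT (increasing processing time): #111 #118 #104 #125.
#111: waits 0, runs 0→5
#118: waits 5, runs 5→11
#104: waits 11, runs 11→21
#125: waits 21, runs 21→33
Sum = 0+5+11+21 = 37.
Difference = 52 − 37 = 15.

15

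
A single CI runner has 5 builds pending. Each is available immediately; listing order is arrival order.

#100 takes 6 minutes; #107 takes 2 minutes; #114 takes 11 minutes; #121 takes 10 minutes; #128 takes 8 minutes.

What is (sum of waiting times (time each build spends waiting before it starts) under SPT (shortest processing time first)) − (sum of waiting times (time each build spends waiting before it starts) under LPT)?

-44

SPT (increasing processing time): #107 #100 #128 #121 #114.
#107: waits 0, runs 0→2
#100: waits 2, runs 2→8
#128: waits 8, runs 8→16
#121: waits 16, runs 16→26
#114: waits 26, runs 26→37
Sum = 0+2+8+16+26 = 52.
LPT (decreasing processing time): #114 #121 #128 #100 #107.
#114: waits 0, runs 0→11
#121: waits 11, runs 11→21
#128: waits 21, runs 21→29
#100: waits 29, runs 29→35
#107: waits 35, runs 35→37
Sum = 0+11+21+29+35 = 96.
Difference = 52 − 96 = -44.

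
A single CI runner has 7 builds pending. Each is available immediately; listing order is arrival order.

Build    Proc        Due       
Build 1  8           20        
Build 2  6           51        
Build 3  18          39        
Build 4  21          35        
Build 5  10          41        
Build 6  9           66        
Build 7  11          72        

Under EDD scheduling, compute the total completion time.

359

EDD (increasing due date): Build 1 Build 4 Build 3 Build 5 Build 2 Build 6 Build 7.
Build 1: 0→8
Build 4: 8→29
Build 3: 29→47
Build 5: 47→57
Build 2: 57→63
Build 6: 63→72
Build 7: 72→83
Sum = 8+29+47+57+63+72+83 = 359.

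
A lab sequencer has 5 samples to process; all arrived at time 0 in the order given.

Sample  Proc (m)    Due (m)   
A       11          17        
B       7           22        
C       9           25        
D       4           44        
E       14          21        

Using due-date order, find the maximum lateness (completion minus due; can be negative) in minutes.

16

EDD (increasing due date): A E B C D.
A: 0→11, due 17, lateness -6
E: 11→25, due 21, lateness 4
B: 25→32, due 22, lateness 10
C: 32→41, due 25, lateness 16
D: 41→45, due 44, lateness 1
Maximum = 16.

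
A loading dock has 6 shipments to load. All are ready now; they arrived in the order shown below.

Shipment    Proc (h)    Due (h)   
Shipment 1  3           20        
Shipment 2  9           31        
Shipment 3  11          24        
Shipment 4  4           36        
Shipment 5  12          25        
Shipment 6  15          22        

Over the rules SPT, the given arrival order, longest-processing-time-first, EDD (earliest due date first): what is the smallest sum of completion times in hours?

SPT (increasing processing time): Shipment 1 Shipment 4 Shipment 2 Shipment 3 Shipment 5 Shipment 6.
Shipment 1: 0→3
Shipment 4: 3→7
Shipment 2: 7→16
Shipment 3: 16→27
Shipment 5: 27→39
Shipment 6: 39→54
Sum = 3+7+16+27+39+54 = 146.
FIFO (arrival order): Shipment 1 Shipment 2 Shipment 3 Shipment 4 Shipment 5 Shipment 6.
Shipment 1: 0→3
Shipment 2: 3→12
Shipment 3: 12→23
Shipment 4: 23→27
Shipment 5: 27→39
Shipment 6: 39→54
Sum = 3+12+23+27+39+54 = 158.
LPT (decreasing processing time): Shipment 6 Shipment 5 Shipment 3 Shipment 2 Shipment 4 Shipment 1.
Shipment 6: 0→15
Shipment 5: 15→27
Shipment 3: 27→38
Shipment 2: 38→47
Shipment 4: 47→51
Shipment 1: 51→54
Sum = 15+27+38+47+51+54 = 232.
EDD (increasing due date): Shipment 1 Shipment 6 Shipment 3 Shipment 5 Shipment 2 Shipment 4.
Shipment 1: 0→3
Shipment 6: 3→18
Shipment 3: 18→29
Shipment 5: 29→41
Shipment 2: 41→50
Shipment 4: 50→54
Sum = 3+18+29+41+50+54 = 195.
SPT 146, FIFO 158, LPT 232, EDD 195 → minimum 146.

146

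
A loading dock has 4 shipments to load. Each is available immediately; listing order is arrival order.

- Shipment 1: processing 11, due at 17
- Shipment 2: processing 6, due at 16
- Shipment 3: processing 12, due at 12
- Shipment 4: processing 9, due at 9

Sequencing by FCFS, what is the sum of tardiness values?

47

FIFO (arrival order): Shipment 1 Shipment 2 Shipment 3 Shipment 4.
Shipment 1: 0→11, due 17, tardiness 0
Shipment 2: 11→17, due 16, tardiness 1
Shipment 3: 17→29, due 12, tardiness 17
Shipment 4: 29→38, due 9, tardiness 29
Sum = 0+1+17+29 = 47.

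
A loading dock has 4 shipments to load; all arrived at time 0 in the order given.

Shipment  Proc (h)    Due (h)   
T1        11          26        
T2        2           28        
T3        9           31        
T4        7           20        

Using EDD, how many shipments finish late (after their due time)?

EDD (increasing due date): T4 T1 T2 T3.
T4: 0→7, due 20, tardiness 0
T1: 7→18, due 26, tardiness 0
T2: 18→20, due 28, tardiness 0
T3: 20→29, due 31, tardiness 0
Late shipments: 0.

0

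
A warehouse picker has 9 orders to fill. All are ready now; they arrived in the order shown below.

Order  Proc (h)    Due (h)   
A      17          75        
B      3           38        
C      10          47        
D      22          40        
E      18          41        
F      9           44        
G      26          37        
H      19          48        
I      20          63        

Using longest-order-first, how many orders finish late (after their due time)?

LPT (decreasing processing time): G D I H E A C F B.
G: 0→26, due 37, tardiness 0
D: 26→48, due 40, tardiness 8
I: 48→68, due 63, tardiness 5
H: 68→87, due 48, tardiness 39
E: 87→105, due 41, tardiness 64
A: 105→122, due 75, tardiness 47
C: 122→132, due 47, tardiness 85
F: 132→141, due 44, tardiness 97
B: 141→144, due 38, tardiness 106
Late orders: 8.

8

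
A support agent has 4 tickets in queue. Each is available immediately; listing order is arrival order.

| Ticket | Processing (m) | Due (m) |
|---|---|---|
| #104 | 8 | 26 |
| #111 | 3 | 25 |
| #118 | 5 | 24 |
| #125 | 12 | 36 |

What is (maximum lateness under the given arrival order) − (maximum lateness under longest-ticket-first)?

FIFO (arrival order): #104 #111 #118 #125.
#104: 0→8, due 26, lateness -18
#111: 8→11, due 25, lateness -14
#118: 11→16, due 24, lateness -8
#125: 16→28, due 36, lateness -8
Maximum = -8.
LPT (decreasing processing time): #125 #104 #118 #111.
#125: 0→12, due 36, lateness -24
#104: 12→20, due 26, lateness -6
#118: 20→25, due 24, lateness 1
#111: 25→28, due 25, lateness 3
Maximum = 3.
Difference = -8 − 3 = -11.

-11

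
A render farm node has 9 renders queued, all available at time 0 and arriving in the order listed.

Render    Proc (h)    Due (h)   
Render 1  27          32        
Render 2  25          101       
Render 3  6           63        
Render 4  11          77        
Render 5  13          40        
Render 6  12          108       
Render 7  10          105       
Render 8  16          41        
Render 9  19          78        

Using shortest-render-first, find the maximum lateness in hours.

SPT (increasing processing time): Render 3 Render 7 Render 4 Render 6 Render 5 Render 8 Render 9 Render 2 Render 1.
Render 3: 0→6, due 63, lateness -57
Render 7: 6→16, due 105, lateness -89
Render 4: 16→27, due 77, lateness -50
Render 6: 27→39, due 108, lateness -69
Render 5: 39→52, due 40, lateness 12
Render 8: 52→68, due 41, lateness 27
Render 9: 68→87, due 78, lateness 9
Render 2: 87→112, due 101, lateness 11
Render 1: 112→139, due 32, lateness 107
Maximum = 107.

107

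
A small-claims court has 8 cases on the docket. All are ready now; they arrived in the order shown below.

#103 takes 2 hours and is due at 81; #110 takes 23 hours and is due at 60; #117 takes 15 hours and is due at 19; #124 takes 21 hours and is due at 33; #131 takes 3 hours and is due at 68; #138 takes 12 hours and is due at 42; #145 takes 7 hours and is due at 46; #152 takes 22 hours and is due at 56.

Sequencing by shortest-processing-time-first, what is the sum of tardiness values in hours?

SPT (increasing processing time): #103 #131 #145 #138 #117 #124 #152 #110.
#103: 0→2, due 81, tardiness 0
#131: 2→5, due 68, tardiness 0
#145: 5→12, due 46, tardiness 0
#138: 12→24, due 42, tardiness 0
#117: 24→39, due 19, tardiness 20
#124: 39→60, due 33, tardiness 27
#152: 60→82, due 56, tardiness 26
#110: 82→105, due 60, tardiness 45
Sum = 0+0+0+0+20+27+26+45 = 118.

118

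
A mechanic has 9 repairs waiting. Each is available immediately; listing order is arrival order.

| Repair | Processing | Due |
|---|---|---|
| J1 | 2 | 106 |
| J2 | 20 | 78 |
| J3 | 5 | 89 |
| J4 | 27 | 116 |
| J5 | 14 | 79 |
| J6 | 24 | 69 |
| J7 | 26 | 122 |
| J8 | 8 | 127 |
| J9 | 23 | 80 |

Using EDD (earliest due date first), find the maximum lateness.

22

EDD (increasing due date): J6 J2 J5 J9 J3 J1 J4 J7 J8.
J6: 0→24, due 69, lateness -45
J2: 24→44, due 78, lateness -34
J5: 44→58, due 79, lateness -21
J9: 58→81, due 80, lateness 1
J3: 81→86, due 89, lateness -3
J1: 86→88, due 106, lateness -18
J4: 88→115, due 116, lateness -1
J7: 115→141, due 122, lateness 19
J8: 141→149, due 127, lateness 22
Maximum = 22.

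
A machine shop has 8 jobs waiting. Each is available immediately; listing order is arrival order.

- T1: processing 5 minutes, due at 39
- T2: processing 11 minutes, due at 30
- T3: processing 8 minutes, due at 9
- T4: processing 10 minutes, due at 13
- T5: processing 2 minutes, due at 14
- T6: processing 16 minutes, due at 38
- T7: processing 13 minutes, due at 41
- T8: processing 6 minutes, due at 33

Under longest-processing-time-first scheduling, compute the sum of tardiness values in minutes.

LPT (decreasing processing time): T6 T7 T2 T4 T3 T8 T1 T5.
T6: 0→16, due 38, tardiness 0
T7: 16→29, due 41, tardiness 0
T2: 29→40, due 30, tardiness 10
T4: 40→50, due 13, tardiness 37
T3: 50→58, due 9, tardiness 49
T8: 58→64, due 33, tardiness 31
T1: 64→69, due 39, tardiness 30
T5: 69→71, due 14, tardiness 57
Sum = 0+0+10+37+49+31+30+57 = 214.

214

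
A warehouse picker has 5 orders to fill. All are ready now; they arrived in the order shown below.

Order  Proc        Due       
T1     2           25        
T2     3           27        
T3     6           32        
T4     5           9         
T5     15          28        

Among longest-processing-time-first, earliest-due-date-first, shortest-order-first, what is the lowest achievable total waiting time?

33

LPT (decreasing processing time): T5 T3 T4 T2 T1.
T5: waits 0, runs 0→15
T3: waits 15, runs 15→21
T4: waits 21, runs 21→26
T2: waits 26, runs 26→29
T1: waits 29, runs 29→31
Sum = 0+15+21+26+29 = 91.
EDD (increasing due date): T4 T1 T2 T5 T3.
T4: waits 0, runs 0→5
T1: waits 5, runs 5→7
T2: waits 7, runs 7→10
T5: waits 10, runs 10→25
T3: waits 25, runs 25→31
Sum = 0+5+7+10+25 = 47.
SPT (increasing processing time): T1 T2 T4 T3 T5.
T1: waits 0, runs 0→2
T2: waits 2, runs 2→5
T4: waits 5, runs 5→10
T3: waits 10, runs 10→16
T5: waits 16, runs 16→31
Sum = 0+2+5+10+16 = 33.
LPT 91, EDD 47, SPT 33 → minimum 33.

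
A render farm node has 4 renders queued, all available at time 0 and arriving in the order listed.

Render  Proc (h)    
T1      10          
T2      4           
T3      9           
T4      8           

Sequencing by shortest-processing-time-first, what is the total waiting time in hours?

SPT (increasing processing time): T2 T4 T3 T1.
T2: waits 0, runs 0→4
T4: waits 4, runs 4→12
T3: waits 12, runs 12→21
T1: waits 21, runs 21→31
Sum = 0+4+12+21 = 37.

37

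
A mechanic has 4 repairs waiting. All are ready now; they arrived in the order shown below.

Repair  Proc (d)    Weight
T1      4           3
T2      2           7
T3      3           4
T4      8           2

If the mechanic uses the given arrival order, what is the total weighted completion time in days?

FIFO (arrival order): T1 T2 T3 T4.
T1: finishes 4, weight 3, w·C = 12
T2: finishes 6, weight 7, w·C = 42
T3: finishes 9, weight 4, w·C = 36
T4: finishes 17, weight 2, w·C = 34
Sum = 12+42+36+34 = 124.

124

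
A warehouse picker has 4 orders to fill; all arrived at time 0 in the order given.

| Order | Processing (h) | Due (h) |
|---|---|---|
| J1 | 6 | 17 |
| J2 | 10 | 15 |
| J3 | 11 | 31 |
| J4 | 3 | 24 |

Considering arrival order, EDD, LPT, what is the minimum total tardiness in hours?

FIFO (arrival order): J1 J2 J3 J4.
J1: 0→6, due 17, tardiness 0
J2: 6→16, due 15, tardiness 1
J3: 16→27, due 31, tardiness 0
J4: 27→30, due 24, tardiness 6
Sum = 0+1+0+6 = 7.
EDD (increasing due date): J2 J1 J4 J3.
J2: 0→10, due 15, tardiness 0
J1: 10→16, due 17, tardiness 0
J4: 16→19, due 24, tardiness 0
J3: 19→30, due 31, tardiness 0
Sum = 0+0+0+0 = 0.
LPT (decreasing processing time): J3 J2 J1 J4.
J3: 0→11, due 31, tardiness 0
J2: 11→21, due 15, tardiness 6
J1: 21→27, due 17, tardiness 10
J4: 27→30, due 24, tardiness 6
Sum = 0+6+10+6 = 22.
FIFO 7, EDD 0, LPT 22 → minimum 0.

0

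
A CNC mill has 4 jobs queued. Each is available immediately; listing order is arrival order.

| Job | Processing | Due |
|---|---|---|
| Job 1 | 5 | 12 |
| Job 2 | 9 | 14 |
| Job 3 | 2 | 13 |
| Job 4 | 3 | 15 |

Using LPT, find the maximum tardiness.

6

LPT (decreasing processing time): Job 2 Job 1 Job 4 Job 3.
Job 2: 0→9, due 14, tardiness 0
Job 1: 9→14, due 12, tardiness 2
Job 4: 14→17, due 15, tardiness 2
Job 3: 17→19, due 13, tardiness 6
Maximum = 6.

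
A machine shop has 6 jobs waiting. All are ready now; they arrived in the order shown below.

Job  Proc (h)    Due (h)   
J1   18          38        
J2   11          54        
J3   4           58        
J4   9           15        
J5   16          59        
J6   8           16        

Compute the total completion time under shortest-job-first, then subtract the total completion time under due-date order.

SPT (increasing processing time): J3 J6 J4 J2 J5 J1.
J3: 0→4
J6: 4→12
J4: 12→21
J2: 21→32
J5: 32→48
J1: 48→66
Sum = 4+12+21+32+48+66 = 183.
EDD (increasing due date): J4 J6 J1 J2 J3 J5.
J4: 0→9
J6: 9→17
J1: 17→35
J2: 35→46
J3: 46→50
J5: 50→66
Sum = 9+17+35+46+50+66 = 223.
Difference = 183 − 223 = -40.

-40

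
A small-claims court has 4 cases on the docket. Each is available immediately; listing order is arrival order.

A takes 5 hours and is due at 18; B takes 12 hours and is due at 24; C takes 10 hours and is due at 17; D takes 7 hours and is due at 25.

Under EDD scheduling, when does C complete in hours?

10

EDD (increasing due date): C A B D.
C: 0→10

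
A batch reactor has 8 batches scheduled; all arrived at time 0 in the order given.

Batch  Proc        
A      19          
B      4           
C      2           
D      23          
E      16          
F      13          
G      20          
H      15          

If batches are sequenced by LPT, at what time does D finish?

LPT (decreasing processing time): D G A E H F B C.
D: 0→23

23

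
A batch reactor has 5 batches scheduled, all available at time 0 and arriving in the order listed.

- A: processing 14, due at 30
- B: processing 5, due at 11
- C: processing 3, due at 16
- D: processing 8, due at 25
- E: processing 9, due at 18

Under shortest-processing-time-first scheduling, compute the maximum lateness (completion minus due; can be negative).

9

SPT (increasing processing time): C B D E A.
C: 0→3, due 16, lateness -13
B: 3→8, due 11, lateness -3
D: 8→16, due 25, lateness -9
E: 16→25, due 18, lateness 7
A: 25→39, due 30, lateness 9
Maximum = 9.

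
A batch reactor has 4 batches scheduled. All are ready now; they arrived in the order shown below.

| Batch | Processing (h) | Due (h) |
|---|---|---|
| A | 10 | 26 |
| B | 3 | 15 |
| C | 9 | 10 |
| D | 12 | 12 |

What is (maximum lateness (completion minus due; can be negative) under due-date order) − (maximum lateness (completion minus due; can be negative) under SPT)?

EDD (increasing due date): C D B A.
C: 0→9, due 10, lateness -1
D: 9→21, due 12, lateness 9
B: 21→24, due 15, lateness 9
A: 24→34, due 26, lateness 8
Maximum = 9.
SPT (increasing processing time): B C A D.
B: 0→3, due 15, lateness -12
C: 3→12, due 10, lateness 2
A: 12→22, due 26, lateness -4
D: 22→34, due 12, lateness 22
Maximum = 22.
Difference = 9 − 22 = -13.

-13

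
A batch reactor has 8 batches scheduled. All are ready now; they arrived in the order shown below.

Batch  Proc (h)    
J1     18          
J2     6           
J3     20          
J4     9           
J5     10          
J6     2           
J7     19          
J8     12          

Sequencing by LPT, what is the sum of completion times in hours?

542

LPT (decreasing processing time): J3 J7 J1 J8 J5 J4 J2 J6.
J3: 0→20
J7: 20→39
J1: 39→57
J8: 57→69
J5: 69→79
J4: 79→88
J2: 88→94
J6: 94→96
Sum = 20+39+57+69+79+88+94+96 = 542.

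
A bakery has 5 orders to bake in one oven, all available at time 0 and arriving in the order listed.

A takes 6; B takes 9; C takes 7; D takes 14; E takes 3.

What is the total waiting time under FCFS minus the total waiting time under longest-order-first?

-24

FIFO (arrival order): A B C D E.
A: waits 0, runs 0→6
B: waits 6, runs 6→15
C: waits 15, runs 15→22
D: waits 22, runs 22→36
E: waits 36, runs 36→39
Sum = 0+6+15+22+36 = 79.
LPT (decreasing processing time): D B C A E.
D: waits 0, runs 0→14
B: waits 14, runs 14→23
C: waits 23, runs 23→30
A: waits 30, runs 30→36
E: waits 36, runs 36→39
Sum = 0+14+23+30+36 = 103.
Difference = 79 − 103 = -24.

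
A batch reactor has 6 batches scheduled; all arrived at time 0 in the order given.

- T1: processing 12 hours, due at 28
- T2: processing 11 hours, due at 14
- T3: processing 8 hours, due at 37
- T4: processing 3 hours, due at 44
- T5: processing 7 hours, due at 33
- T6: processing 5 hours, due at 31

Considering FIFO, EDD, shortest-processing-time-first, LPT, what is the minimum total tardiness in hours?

FIFO (arrival order): T1 T2 T3 T4 T5 T6.
T1: 0→12, due 28, tardiness 0
T2: 12→23, due 14, tardiness 9
T3: 23→31, due 37, tardiness 0
T4: 31→34, due 44, tardiness 0
T5: 34→41, due 33, tardiness 8
T6: 41→46, due 31, tardiness 15
Sum = 0+9+0+0+8+15 = 32.
EDD (increasing due date): T2 T1 T6 T5 T3 T4.
T2: 0→11, due 14, tardiness 0
T1: 11→23, due 28, tardiness 0
T6: 23→28, due 31, tardiness 0
T5: 28→35, due 33, tardiness 2
T3: 35→43, due 37, tardiness 6
T4: 43→46, due 44, tardiness 2
Sum = 0+0+0+2+6+2 = 10.
SPT (increasing processing time): T4 T6 T5 T3 T2 T1.
T4: 0→3, due 44, tardiness 0
T6: 3→8, due 31, tardiness 0
T5: 8→15, due 33, tardiness 0
T3: 15→23, due 37, tardiness 0
T2: 23→34, due 14, tardiness 20
T1: 34→46, due 28, tardiness 18
Sum = 0+0+0+0+20+18 = 38.
LPT (decreasing processing time): T1 T2 T3 T5 T6 T4.
T1: 0→12, due 28, tardiness 0
T2: 12→23, due 14, tardiness 9
T3: 23→31, due 37, tardiness 0
T5: 31→38, due 33, tardiness 5
T6: 38→43, due 31, tardiness 12
T4: 43→46, due 44, tardiness 2
Sum = 0+9+0+5+12+2 = 28.
FIFO 32, EDD 10, SPT 38, LPT 28 → minimum 10.

10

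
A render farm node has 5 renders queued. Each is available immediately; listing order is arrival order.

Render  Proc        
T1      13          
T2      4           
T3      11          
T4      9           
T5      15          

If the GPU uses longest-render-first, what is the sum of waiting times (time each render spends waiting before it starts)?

130

LPT (decreasing processing time): T5 T1 T3 T4 T2.
T5: waits 0, runs 0→15
T1: waits 15, runs 15→28
T3: waits 28, runs 28→39
T4: waits 39, runs 39→48
T2: waits 48, runs 48→52
Sum = 0+15+28+39+48 = 130.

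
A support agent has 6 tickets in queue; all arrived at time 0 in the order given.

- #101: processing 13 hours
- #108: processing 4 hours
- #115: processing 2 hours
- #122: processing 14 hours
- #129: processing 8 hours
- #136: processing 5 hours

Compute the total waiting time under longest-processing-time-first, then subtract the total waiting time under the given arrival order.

LPT (decreasing processing time): #122 #101 #129 #136 #108 #115.
#122: waits 0, runs 0→14
#101: waits 14, runs 14→27
#129: waits 27, runs 27→35
#136: waits 35, runs 35→40
#108: waits 40, runs 40→44
#115: waits 44, runs 44→46
Sum = 0+14+27+35+40+44 = 160.
FIFO (arrival order): #101 #108 #115 #122 #129 #136.
#101: waits 0, runs 0→13
#108: waits 13, runs 13→17
#115: waits 17, runs 17→19
#122: waits 19, runs 19→33
#129: waits 33, runs 33→41
#136: waits 41, runs 41→46
Sum = 0+13+17+19+33+41 = 123.
Difference = 160 − 123 = 37.

37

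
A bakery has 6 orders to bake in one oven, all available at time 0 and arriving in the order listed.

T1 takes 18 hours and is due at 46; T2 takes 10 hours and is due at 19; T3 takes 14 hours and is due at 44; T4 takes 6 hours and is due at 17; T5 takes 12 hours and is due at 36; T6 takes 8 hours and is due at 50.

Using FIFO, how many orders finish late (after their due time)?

4

FIFO (arrival order): T1 T2 T3 T4 T5 T6.
T1: 0→18, due 46, tardiness 0
T2: 18→28, due 19, tardiness 9
T3: 28→42, due 44, tardiness 0
T4: 42→48, due 17, tardiness 31
T5: 48→60, due 36, tardiness 24
T6: 60→68, due 50, tardiness 18
Late orders: 4.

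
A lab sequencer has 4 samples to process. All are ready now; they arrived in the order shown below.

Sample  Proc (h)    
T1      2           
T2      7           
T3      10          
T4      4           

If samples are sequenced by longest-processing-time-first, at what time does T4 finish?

LPT (decreasing processing time): T3 T2 T4 T1.
T3: 0→10
T2: 10→17
T4: 17→21

21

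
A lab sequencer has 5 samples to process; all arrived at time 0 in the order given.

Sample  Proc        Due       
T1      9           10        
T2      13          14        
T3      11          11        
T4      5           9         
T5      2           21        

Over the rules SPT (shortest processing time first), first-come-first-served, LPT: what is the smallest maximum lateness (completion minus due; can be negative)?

SPT (increasing processing time): T5 T4 T1 T3 T2.
T5: 0→2, due 21, lateness -19
T4: 2→7, due 9, lateness -2
T1: 7→16, due 10, lateness 6
T3: 16→27, due 11, lateness 16
T2: 27→40, due 14, lateness 26
Maximum = 26.
FIFO (arrival order): T1 T2 T3 T4 T5.
T1: 0→9, due 10, lateness -1
T2: 9→22, due 14, lateness 8
T3: 22→33, due 11, lateness 22
T4: 33→38, due 9, lateness 29
T5: 38→40, due 21, lateness 19
Maximum = 29.
LPT (decreasing processing time): T2 T3 T1 T4 T5.
T2: 0→13, due 14, lateness -1
T3: 13→24, due 11, lateness 13
T1: 24→33, due 10, lateness 23
T4: 33→38, due 9, lateness 29
T5: 38→40, due 21, lateness 19
Maximum = 29.
SPT 26, FIFO 29, LPT 29 → minimum 26.

26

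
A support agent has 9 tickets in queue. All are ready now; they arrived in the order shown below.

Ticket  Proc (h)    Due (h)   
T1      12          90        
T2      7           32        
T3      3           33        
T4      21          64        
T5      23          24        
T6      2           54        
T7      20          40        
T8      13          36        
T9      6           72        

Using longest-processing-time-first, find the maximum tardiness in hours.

LPT (decreasing processing time): T5 T4 T7 T8 T1 T2 T9 T3 T6.
T5: 0→23, due 24, tardiness 0
T4: 23→44, due 64, tardiness 0
T7: 44→64, due 40, tardiness 24
T8: 64→77, due 36, tardiness 41
T1: 77→89, due 90, tardiness 0
T2: 89→96, due 32, tardiness 64
T9: 96→102, due 72, tardiness 30
T3: 102→105, due 33, tardiness 72
T6: 105→107, due 54, tardiness 53
Maximum = 72.

72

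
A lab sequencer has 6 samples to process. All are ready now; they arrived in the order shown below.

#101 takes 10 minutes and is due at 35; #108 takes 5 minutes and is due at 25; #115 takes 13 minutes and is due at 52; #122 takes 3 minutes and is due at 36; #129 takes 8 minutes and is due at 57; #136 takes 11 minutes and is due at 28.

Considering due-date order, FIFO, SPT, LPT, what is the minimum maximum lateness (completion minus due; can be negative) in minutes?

EDD (increasing due date): #108 #136 #101 #122 #115 #129.
#108: 0→5, due 25, lateness -20
#136: 5→16, due 28, lateness -12
#101: 16→26, due 35, lateness -9
#122: 26→29, due 36, lateness -7
#115: 29→42, due 52, lateness -10
#129: 42→50, due 57, lateness -7
Maximum = -7.
FIFO (arrival order): #101 #108 #115 #122 #129 #136.
#101: 0→10, due 35, lateness -25
#108: 10→15, due 25, lateness -10
#115: 15→28, due 52, lateness -24
#122: 28→31, due 36, lateness -5
#129: 31→39, due 57, lateness -18
#136: 39→50, due 28, lateness 22
Maximum = 22.
SPT (increasing processing time): #122 #108 #129 #101 #136 #115.
#122: 0→3, due 36, lateness -33
#108: 3→8, due 25, lateness -17
#129: 8→16, due 57, lateness -41
#101: 16→26, due 35, lateness -9
#136: 26→37, due 28, lateness 9
#115: 37→50, due 52, lateness -2
Maximum = 9.
LPT (decreasing processing time): #115 #136 #101 #129 #108 #122.
#115: 0→13, due 52, lateness -39
#136: 13→24, due 28, lateness -4
#101: 24→34, due 35, lateness -1
#129: 34→42, due 57, lateness -15
#108: 42→47, due 25, lateness 22
#122: 47→50, due 36, lateness 14
Maximum = 22.
EDD -7, FIFO 22, SPT 9, LPT 22 → minimum -7.

-7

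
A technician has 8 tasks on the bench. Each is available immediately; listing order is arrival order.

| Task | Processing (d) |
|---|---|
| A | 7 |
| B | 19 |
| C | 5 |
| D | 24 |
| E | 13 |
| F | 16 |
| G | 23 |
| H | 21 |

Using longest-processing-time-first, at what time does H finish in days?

LPT (decreasing processing time): D G H B F E A C.
D: 0→24
G: 24→47
H: 47→68

68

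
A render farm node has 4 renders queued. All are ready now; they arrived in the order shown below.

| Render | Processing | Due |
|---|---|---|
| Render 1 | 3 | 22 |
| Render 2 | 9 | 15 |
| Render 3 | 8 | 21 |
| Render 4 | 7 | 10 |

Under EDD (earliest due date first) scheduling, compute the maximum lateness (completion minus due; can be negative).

5

EDD (increasing due date): Render 4 Render 2 Render 3 Render 1.
Render 4: 0→7, due 10, lateness -3
Render 2: 7→16, due 15, lateness 1
Render 3: 16→24, due 21, lateness 3
Render 1: 24→27, due 22, lateness 5
Maximum = 5.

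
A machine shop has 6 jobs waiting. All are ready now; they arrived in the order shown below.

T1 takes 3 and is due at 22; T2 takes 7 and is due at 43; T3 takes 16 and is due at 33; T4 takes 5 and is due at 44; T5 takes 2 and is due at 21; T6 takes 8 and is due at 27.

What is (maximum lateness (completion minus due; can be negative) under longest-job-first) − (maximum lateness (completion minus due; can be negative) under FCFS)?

6

LPT (decreasing processing time): T3 T6 T2 T4 T1 T5.
T3: 0→16, due 33, lateness -17
T6: 16→24, due 27, lateness -3
T2: 24→31, due 43, lateness -12
T4: 31→36, due 44, lateness -8
T1: 36→39, due 22, lateness 17
T5: 39→41, due 21, lateness 20
Maximum = 20.
FIFO (arrival order): T1 T2 T3 T4 T5 T6.
T1: 0→3, due 22, lateness -19
T2: 3→10, due 43, lateness -33
T3: 10→26, due 33, lateness -7
T4: 26→31, due 44, lateness -13
T5: 31→33, due 21, lateness 12
T6: 33→41, due 27, lateness 14
Maximum = 14.
Difference = 20 − 14 = 6.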